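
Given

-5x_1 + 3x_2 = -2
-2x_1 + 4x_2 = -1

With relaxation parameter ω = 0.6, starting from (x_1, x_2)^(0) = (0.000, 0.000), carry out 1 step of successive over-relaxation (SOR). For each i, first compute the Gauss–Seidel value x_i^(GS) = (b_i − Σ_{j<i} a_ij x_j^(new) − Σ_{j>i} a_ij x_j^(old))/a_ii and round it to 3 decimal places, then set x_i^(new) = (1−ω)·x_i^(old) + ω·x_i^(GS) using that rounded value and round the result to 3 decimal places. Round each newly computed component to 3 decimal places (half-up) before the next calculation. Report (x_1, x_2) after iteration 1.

Iteration 1:
  x_1: GS value = (-2 - (3)·0.000) / (-5) = 0.400;  x_1 ← (1−ω)·0.000 + ω·0.400 = 0.240
  x_2: GS value = (-1 - (-2)·0.240) / (4) = -0.130;  x_2 ← (1−ω)·0.000 + ω·-0.130 = -0.078

(0.240, -0.078)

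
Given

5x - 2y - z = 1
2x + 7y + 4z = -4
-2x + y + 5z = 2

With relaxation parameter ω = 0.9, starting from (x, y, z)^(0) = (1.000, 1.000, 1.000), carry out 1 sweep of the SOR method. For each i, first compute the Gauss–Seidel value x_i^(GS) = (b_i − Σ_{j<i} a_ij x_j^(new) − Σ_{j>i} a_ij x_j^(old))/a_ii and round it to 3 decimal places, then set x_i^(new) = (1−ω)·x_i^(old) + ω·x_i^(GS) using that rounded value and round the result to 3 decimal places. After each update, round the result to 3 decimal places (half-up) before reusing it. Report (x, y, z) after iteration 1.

(0.820, -1.139, 0.960)

Iteration 1:
  x: GS value = (1 - (-2)·1.000 - (-1)·1.000) / (5) = 0.800;  x ← (1−ω)·1.000 + ω·0.800 = 0.820
  y: GS value = (-4 - (2)·0.820 - (4)·1.000) / (7) = -1.377;  y ← (1−ω)·1.000 + ω·-1.377 = -1.139
  z: GS value = (2 - (-2)·0.820 - (1)·-1.139) / (5) = 0.956;  z ← (1−ω)·1.000 + ω·0.956 = 0.960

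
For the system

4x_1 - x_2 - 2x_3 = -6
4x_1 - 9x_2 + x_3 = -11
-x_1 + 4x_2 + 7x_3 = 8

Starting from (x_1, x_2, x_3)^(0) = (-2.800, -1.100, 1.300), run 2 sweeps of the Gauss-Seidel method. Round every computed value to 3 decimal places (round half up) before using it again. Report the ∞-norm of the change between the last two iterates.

Iteration 1:
  x_1 = (-6 - (-1)·-1.100 - (-2)·1.300) / (4) = -1.125
  x_2 = (-11 - (4)·-1.125 - (1)·1.300) / (-9) = 0.867
  x_3 = (8 - (-1)·-1.125 - (4)·0.867) / (7) = 0.487
Iteration 2:
  x_1 = (-6 - (-1)·0.867 - (-2)·0.487) / (4) = -1.040
  x_2 = (-11 - (4)·-1.040 - (1)·0.487) / (-9) = 0.814
  x_3 = (8 - (-1)·-1.040 - (4)·0.814) / (7) = 0.529
Change: (0.085, -0.053, 0.042) → max |·| = 0.085

0.085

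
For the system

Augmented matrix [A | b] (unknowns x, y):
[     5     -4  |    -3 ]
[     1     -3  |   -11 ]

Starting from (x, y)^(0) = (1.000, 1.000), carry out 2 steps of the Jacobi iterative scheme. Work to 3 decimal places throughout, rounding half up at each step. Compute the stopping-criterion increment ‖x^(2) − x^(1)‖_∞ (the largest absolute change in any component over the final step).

Iteration 1:
  x = (-3 - (-4)·1.000) / (5) = 0.200
  y = (-11 - (1)·1.000) / (-3) = 4.000
Iteration 2:
  x = (-3 - (-4)·4.000) / (5) = 2.600
  y = (-11 - (1)·0.200) / (-3) = 3.733
Change: (2.400, -0.267) → max |·| = 2.400

2.400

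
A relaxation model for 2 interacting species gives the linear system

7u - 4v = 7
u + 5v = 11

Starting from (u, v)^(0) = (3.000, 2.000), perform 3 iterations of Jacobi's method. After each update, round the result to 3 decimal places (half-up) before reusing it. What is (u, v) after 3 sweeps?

(2.012, 1.817)

Iteration 1:
  u = (7 - (-4)·2.000) / (7) = 2.143
  v = (11 - (1)·3.000) / (5) = 1.600
Iteration 2:
  u = (7 - (-4)·1.600) / (7) = 1.914
  v = (11 - (1)·2.143) / (5) = 1.771
Iteration 3:
  u = (7 - (-4)·1.771) / (7) = 2.012
  v = (11 - (1)·1.914) / (5) = 1.817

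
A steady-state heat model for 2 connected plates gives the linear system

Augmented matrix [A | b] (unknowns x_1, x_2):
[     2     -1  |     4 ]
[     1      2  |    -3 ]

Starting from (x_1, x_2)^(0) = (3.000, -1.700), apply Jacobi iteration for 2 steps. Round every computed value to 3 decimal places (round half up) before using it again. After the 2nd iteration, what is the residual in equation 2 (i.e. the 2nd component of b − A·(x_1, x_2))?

0.650

Iteration 1:
  x_1 = (4 - (-1)·-1.700) / (2) = 1.150
  x_2 = (-3 - (1)·3.000) / (2) = -3.000
Iteration 2:
  x_1 = (4 - (-1)·-3.000) / (2) = 0.500
  x_2 = (-3 - (1)·1.150) / (2) = -2.075
Residual b − A·x = (0.925, 0.650)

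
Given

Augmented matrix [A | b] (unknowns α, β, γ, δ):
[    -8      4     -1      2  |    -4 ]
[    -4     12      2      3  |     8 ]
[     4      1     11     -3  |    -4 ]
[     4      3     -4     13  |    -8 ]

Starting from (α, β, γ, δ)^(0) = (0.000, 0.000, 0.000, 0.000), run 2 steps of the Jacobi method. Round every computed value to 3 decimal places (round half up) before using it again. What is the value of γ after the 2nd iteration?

-0.774

Iteration 1:
  α = (-4 - (4)·0.000 - (-1)·0.000 - (2)·0.000) / (-8) = 0.500
  β = (8 - (-4)·0.000 - (2)·0.000 - (3)·0.000) / (12) = 0.667
  γ = (-4 - (4)·0.000 - (1)·0.000 - (-3)·0.000) / (11) = -0.364
  δ = (-8 - (4)·0.000 - (3)·0.000 - (-4)·0.000) / (13) = -0.615
Iteration 2:
  α = (-4 - (4)·0.667 - (-1)·-0.364 - (2)·-0.615) / (-8) = 0.725
  β = (8 - (-4)·0.500 - (2)·-0.364 - (3)·-0.615) / (12) = 1.048
  γ = (-4 - (4)·0.500 - (1)·0.667 - (-3)·-0.615) / (11) = -0.774
  δ = (-8 - (4)·0.500 - (3)·0.667 - (-4)·-0.364) / (13) = -1.035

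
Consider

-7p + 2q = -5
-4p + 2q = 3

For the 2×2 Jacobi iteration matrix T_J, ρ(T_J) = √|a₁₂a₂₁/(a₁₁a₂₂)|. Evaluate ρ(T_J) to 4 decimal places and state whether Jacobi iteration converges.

a₁₂a₂₁/(a₁₁a₂₂) = (2)·(-4) / ((-7)·(2)) = 0.571429
ρ = √|0.571429| = √0.571429 = 0.7559
ρ < 1, so Jacobi converges

0.7559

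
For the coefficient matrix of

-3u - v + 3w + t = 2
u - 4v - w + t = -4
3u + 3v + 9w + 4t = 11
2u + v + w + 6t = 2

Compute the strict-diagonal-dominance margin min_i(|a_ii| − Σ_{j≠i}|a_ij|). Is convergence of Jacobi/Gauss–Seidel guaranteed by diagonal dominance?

-2

row 1: |-3| − (1+3+1) = -2
row 2: |-4| − (1+1+1) = 1
row 3: |9| − (3+3+4) = -1
row 4: |6| − (2+1+1) = 2
minimum over rows = -2 → not strictly diagonally dominant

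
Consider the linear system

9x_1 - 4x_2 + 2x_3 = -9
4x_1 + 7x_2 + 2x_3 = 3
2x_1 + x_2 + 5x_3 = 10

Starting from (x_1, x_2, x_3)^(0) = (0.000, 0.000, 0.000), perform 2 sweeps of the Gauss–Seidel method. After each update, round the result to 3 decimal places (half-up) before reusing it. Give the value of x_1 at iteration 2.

-1.044

Iteration 1:
  x_1 = (-9 - (-4)·0.000 - (2)·0.000) / (9) = -1.000
  x_2 = (3 - (4)·-1.000 - (2)·0.000) / (7) = 1.000
  x_3 = (10 - (2)·-1.000 - (1)·1.000) / (5) = 2.200
Iteration 2:
  x_1 = (-9 - (-4)·1.000 - (2)·2.200) / (9) = -1.044
  x_2 = (3 - (4)·-1.044 - (2)·2.200) / (7) = 0.397
  x_3 = (10 - (2)·-1.044 - (1)·0.397) / (5) = 2.338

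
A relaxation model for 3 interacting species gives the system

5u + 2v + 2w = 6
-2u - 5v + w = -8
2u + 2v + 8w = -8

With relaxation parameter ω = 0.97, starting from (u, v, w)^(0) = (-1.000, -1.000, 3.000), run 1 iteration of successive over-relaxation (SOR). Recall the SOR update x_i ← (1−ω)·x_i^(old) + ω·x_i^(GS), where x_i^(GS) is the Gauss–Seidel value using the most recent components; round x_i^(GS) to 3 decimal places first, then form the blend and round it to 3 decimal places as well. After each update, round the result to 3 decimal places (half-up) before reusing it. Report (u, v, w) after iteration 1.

Iteration 1:
  u: GS value = (6 - (2)·-1.000 - (2)·3.000) / (5) = 0.400;  u ← (1−ω)·-1.000 + ω·0.400 = 0.358
  v: GS value = (-8 - (-2)·0.358 - (1)·3.000) / (-5) = 2.057;  v ← (1−ω)·-1.000 + ω·2.057 = 1.965
  w: GS value = (-8 - (2)·0.358 - (2)·1.965) / (8) = -1.581;  w ← (1−ω)·3.000 + ω·-1.581 = -1.444

(0.358, 1.965, -1.444)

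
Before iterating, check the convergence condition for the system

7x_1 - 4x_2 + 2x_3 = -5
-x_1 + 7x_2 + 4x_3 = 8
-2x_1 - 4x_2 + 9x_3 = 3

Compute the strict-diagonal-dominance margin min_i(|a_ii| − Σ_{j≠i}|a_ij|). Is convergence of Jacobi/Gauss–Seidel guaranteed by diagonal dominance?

row 1: |7| − (4+2) = 1
row 2: |7| − (1+4) = 2
row 3: |9| − (2+4) = 3
minimum over rows = 1 → strictly diagonally dominant (convergence guaranteed)

1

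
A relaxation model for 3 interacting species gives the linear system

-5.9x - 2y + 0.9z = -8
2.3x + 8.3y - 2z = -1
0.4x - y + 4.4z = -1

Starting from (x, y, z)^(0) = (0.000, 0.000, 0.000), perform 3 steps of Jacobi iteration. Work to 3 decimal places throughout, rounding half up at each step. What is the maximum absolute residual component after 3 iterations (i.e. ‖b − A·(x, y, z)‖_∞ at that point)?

0.479

Iteration 1:
  x = (-8 - (-2)·0.000 - (0.9)·0.000) / (-5.9) = 1.356
  y = (-1 - (2.3)·0.000 - (-2)·0.000) / (8.3) = -0.120
  z = (-1 - (0.4)·0.000 - (-1)·0.000) / (4.4) = -0.227
Iteration 2:
  x = (-8 - (-2)·-0.120 - (0.9)·-0.227) / (-5.9) = 1.362
  y = (-1 - (2.3)·1.356 - (-2)·-0.227) / (8.3) = -0.551
  z = (-1 - (0.4)·1.356 - (-1)·-0.120) / (4.4) = -0.378
Iteration 3:
  x = (-8 - (-2)·-0.551 - (0.9)·-0.378) / (-5.9) = 1.485
  y = (-1 - (2.3)·1.362 - (-2)·-0.378) / (8.3) = -0.589
  z = (-1 - (0.4)·1.362 - (-1)·-0.551) / (4.4) = -0.476
Residual b − A·x = (0.012, -0.479, -0.089); ∞-norm = 0.479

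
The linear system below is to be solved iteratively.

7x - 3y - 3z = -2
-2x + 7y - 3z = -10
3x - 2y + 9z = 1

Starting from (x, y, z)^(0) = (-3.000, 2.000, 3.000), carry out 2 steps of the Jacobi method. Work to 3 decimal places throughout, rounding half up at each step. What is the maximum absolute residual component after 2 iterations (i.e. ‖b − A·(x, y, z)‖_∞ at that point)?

Iteration 1:
  x = (-2 - (-3)·2.000 - (-3)·3.000) / (7) = 1.857
  y = (-10 - (-2)·-3.000 - (-3)·3.000) / (7) = -1.000
  z = (1 - (3)·-3.000 - (-2)·2.000) / (9) = 1.556
Iteration 2:
  x = (-2 - (-3)·-1.000 - (-3)·1.556) / (7) = -0.047
  y = (-10 - (-2)·1.857 - (-3)·1.556) / (7) = -0.231
  z = (1 - (3)·1.857 - (-2)·-1.000) / (9) = -0.730
Residual b − A·x = (-4.554, -10.667, 7.249); ∞-norm = 10.667

10.667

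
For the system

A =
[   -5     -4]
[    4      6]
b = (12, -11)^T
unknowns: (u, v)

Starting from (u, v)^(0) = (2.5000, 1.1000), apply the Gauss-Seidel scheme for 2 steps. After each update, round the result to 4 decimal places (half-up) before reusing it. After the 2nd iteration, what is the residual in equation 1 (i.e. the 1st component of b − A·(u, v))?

-1.5926

Iteration 1:
  u = (12 - (-4)·1.1000) / (-5) = -3.2800
  v = (-11 - (4)·-3.2800) / (6) = 0.3533
Iteration 2:
  u = (12 - (-4)·0.3533) / (-5) = -2.6826
  v = (-11 - (4)·-2.6826) / (6) = -0.0449
Residual b − A·x = (-1.5926, -0.0002)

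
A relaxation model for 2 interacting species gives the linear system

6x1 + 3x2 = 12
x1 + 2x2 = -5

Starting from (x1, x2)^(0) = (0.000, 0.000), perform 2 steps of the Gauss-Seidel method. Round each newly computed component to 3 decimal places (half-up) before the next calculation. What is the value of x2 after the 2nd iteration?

Iteration 1:
  x1 = (12 - (3)·0.000) / (6) = 2.000
  x2 = (-5 - (1)·2.000) / (2) = -3.500
Iteration 2:
  x1 = (12 - (3)·-3.500) / (6) = 3.750
  x2 = (-5 - (1)·3.750) / (2) = -4.375

-4.375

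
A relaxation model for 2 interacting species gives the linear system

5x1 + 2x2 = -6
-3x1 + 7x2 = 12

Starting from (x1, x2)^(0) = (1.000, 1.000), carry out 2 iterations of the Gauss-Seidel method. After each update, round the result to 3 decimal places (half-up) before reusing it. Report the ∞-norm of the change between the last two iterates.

0.012

Iteration 1:
  x1 = (-6 - (2)·1.000) / (5) = -1.600
  x2 = (12 - (-3)·-1.600) / (7) = 1.029
Iteration 2:
  x1 = (-6 - (2)·1.029) / (5) = -1.612
  x2 = (12 - (-3)·-1.612) / (7) = 1.023
Change: (-0.012, -0.006) → max |·| = 0.012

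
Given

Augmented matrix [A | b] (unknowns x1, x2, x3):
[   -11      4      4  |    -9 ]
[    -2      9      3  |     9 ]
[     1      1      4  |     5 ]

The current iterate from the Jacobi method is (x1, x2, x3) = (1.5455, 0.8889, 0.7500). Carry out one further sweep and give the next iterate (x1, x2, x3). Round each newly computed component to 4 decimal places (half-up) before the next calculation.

(1.4141, 1.0934, 0.6414)

One sweep:
  x1 = (-9 - (4)·0.8889 - (4)·0.7500) / (-11) = 1.4141
  x2 = (9 - (-2)·1.5455 - (3)·0.7500) / (9) = 1.0934
  x3 = (5 - (1)·1.5455 - (1)·0.8889) / (4) = 0.6414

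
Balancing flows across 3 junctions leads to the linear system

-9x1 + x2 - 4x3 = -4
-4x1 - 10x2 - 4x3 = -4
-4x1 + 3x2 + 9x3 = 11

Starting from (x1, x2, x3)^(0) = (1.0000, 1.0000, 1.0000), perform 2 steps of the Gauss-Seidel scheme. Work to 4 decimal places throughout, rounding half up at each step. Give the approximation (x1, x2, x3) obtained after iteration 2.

(-0.1322, -0.0617, 1.1840)

Iteration 1:
  x1 = (-4 - (1)·1.0000 - (-4)·1.0000) / (-9) = 0.1111
  x2 = (-4 - (-4)·0.1111 - (-4)·1.0000) / (-10) = -0.0444
  x3 = (11 - (-4)·0.1111 - (3)·-0.0444) / (9) = 1.2864
Iteration 2:
  x1 = (-4 - (1)·-0.0444 - (-4)·1.2864) / (-9) = -0.1322
  x2 = (-4 - (-4)·-0.1322 - (-4)·1.2864) / (-10) = -0.0617
  x3 = (11 - (-4)·-0.1322 - (3)·-0.0617) / (9) = 1.1840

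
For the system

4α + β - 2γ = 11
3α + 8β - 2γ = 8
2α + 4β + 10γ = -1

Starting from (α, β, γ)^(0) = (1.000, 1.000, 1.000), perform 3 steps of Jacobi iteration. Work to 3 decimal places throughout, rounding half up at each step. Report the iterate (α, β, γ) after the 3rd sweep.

(2.300, -0.080, -0.416)

Iteration 1:
  α = (11 - (1)·1.000 - (-2)·1.000) / (4) = 3.000
  β = (8 - (3)·1.000 - (-2)·1.000) / (8) = 0.875
  γ = (-1 - (2)·1.000 - (4)·1.000) / (10) = -0.700
Iteration 2:
  α = (11 - (1)·0.875 - (-2)·-0.700) / (4) = 2.181
  β = (8 - (3)·3.000 - (-2)·-0.700) / (8) = -0.300
  γ = (-1 - (2)·3.000 - (4)·0.875) / (10) = -1.050
Iteration 3:
  α = (11 - (1)·-0.300 - (-2)·-1.050) / (4) = 2.300
  β = (8 - (3)·2.181 - (-2)·-1.050) / (8) = -0.080
  γ = (-1 - (2)·2.181 - (4)·-0.300) / (10) = -0.416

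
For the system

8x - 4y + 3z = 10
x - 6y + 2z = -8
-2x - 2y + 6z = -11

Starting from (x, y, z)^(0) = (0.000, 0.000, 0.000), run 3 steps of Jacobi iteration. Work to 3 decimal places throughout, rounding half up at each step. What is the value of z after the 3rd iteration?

-0.655

Iteration 1:
  x = (10 - (-4)·0.000 - (3)·0.000) / (8) = 1.250
  y = (-8 - (1)·0.000 - (2)·0.000) / (-6) = 1.333
  z = (-11 - (-2)·0.000 - (-2)·0.000) / (6) = -1.833
Iteration 2:
  x = (10 - (-4)·1.333 - (3)·-1.833) / (8) = 2.604
  y = (-8 - (1)·1.250 - (2)·-1.833) / (-6) = 0.931
  z = (-11 - (-2)·1.250 - (-2)·1.333) / (6) = -0.972
Iteration 3:
  x = (10 - (-4)·0.931 - (3)·-0.972) / (8) = 2.080
  y = (-8 - (1)·2.604 - (2)·-0.972) / (-6) = 1.443
  z = (-11 - (-2)·2.604 - (-2)·0.931) / (6) = -0.655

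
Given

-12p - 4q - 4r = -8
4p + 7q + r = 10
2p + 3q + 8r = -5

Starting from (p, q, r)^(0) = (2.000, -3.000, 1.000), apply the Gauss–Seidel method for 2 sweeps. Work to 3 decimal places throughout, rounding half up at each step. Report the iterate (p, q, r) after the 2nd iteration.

(0.877, 1.092, -1.254)

Iteration 1:
  p = (-8 - (-4)·-3.000 - (-4)·1.000) / (-12) = 1.333
  q = (10 - (4)·1.333 - (1)·1.000) / (7) = 0.524
  r = (-5 - (2)·1.333 - (3)·0.524) / (8) = -1.155
Iteration 2:
  p = (-8 - (-4)·0.524 - (-4)·-1.155) / (-12) = 0.877
  q = (10 - (4)·0.877 - (1)·-1.155) / (7) = 1.092
  r = (-5 - (2)·0.877 - (3)·1.092) / (8) = -1.254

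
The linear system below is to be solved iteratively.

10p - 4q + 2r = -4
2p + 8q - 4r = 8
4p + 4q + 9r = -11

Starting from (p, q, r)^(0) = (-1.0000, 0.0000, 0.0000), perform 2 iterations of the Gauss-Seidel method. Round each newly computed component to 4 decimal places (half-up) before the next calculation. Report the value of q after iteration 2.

Iteration 1:
  p = (-4 - (-4)·0.0000 - (2)·0.0000) / (10) = -0.4000
  q = (8 - (2)·-0.4000 - (-4)·0.0000) / (8) = 1.1000
  r = (-11 - (4)·-0.4000 - (4)·1.1000) / (9) = -1.5333
Iteration 2:
  p = (-4 - (-4)·1.1000 - (2)·-1.5333) / (10) = 0.3467
  q = (8 - (2)·0.3467 - (-4)·-1.5333) / (8) = 0.1467
  r = (-11 - (4)·0.3467 - (4)·0.1467) / (9) = -1.4415

0.1467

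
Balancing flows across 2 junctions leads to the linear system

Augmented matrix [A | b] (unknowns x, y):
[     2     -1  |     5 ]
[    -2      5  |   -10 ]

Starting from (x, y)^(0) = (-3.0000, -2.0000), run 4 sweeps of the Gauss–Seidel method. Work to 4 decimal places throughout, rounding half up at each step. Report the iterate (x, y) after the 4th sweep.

(1.8720, -1.2512)

Iteration 1:
  x = (5 - (-1)·-2.0000) / (2) = 1.5000
  y = (-10 - (-2)·1.5000) / (5) = -1.4000
Iteration 2:
  x = (5 - (-1)·-1.4000) / (2) = 1.8000
  y = (-10 - (-2)·1.8000) / (5) = -1.2800
Iteration 3:
  x = (5 - (-1)·-1.2800) / (2) = 1.8600
  y = (-10 - (-2)·1.8600) / (5) = -1.2560
Iteration 4:
  x = (5 - (-1)·-1.2560) / (2) = 1.8720
  y = (-10 - (-2)·1.8720) / (5) = -1.2512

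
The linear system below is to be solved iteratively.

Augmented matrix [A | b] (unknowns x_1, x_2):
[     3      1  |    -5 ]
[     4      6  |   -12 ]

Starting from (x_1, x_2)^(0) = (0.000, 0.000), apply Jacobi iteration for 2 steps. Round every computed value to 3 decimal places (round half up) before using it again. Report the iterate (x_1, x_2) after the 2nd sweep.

Iteration 1:
  x_1 = (-5 - (1)·0.000) / (3) = -1.667
  x_2 = (-12 - (4)·0.000) / (6) = -2.000
Iteration 2:
  x_1 = (-5 - (1)·-2.000) / (3) = -1.000
  x_2 = (-12 - (4)·-1.667) / (6) = -0.889

(-1.000, -0.889)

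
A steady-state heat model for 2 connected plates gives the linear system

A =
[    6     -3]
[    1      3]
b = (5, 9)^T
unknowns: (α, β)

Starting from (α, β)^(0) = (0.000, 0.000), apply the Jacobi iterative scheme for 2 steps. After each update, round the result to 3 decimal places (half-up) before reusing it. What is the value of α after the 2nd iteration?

Iteration 1:
  α = (5 - (-3)·0.000) / (6) = 0.833
  β = (9 - (1)·0.000) / (3) = 3.000
Iteration 2:
  α = (5 - (-3)·3.000) / (6) = 2.333
  β = (9 - (1)·0.833) / (3) = 2.722

2.333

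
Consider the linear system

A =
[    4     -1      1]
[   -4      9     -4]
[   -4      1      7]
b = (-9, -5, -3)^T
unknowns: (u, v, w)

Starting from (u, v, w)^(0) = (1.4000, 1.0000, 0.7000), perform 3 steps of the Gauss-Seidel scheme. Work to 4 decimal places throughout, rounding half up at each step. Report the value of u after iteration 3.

-2.4573

Iteration 1:
  u = (-9 - (-1)·1.0000 - (1)·0.7000) / (4) = -2.1750
  v = (-5 - (-4)·-2.1750 - (-4)·0.7000) / (9) = -1.2111
  w = (-3 - (-4)·-2.1750 - (1)·-1.2111) / (7) = -1.4984
Iteration 2:
  u = (-9 - (-1)·-1.2111 - (1)·-1.4984) / (4) = -2.1782
  v = (-5 - (-4)·-2.1782 - (-4)·-1.4984) / (9) = -2.1896
  w = (-3 - (-4)·-2.1782 - (1)·-2.1896) / (7) = -1.3605
Iteration 3:
  u = (-9 - (-1)·-2.1896 - (1)·-1.3605) / (4) = -2.4573
  v = (-5 - (-4)·-2.4573 - (-4)·-1.3605) / (9) = -2.2524
  w = (-3 - (-4)·-2.4573 - (1)·-2.2524) / (7) = -1.5110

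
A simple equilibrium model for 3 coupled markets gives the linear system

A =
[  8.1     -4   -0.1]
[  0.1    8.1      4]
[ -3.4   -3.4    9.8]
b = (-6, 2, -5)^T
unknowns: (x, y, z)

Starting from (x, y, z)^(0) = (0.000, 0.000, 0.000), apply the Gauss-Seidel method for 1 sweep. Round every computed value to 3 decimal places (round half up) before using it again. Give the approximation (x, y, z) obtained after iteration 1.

(-0.741, 0.256, -0.678)

Iteration 1:
  x = (-6 - (-4)·0.000 - (-0.1)·0.000) / (8.1) = -0.741
  y = (2 - (0.1)·-0.741 - (4)·0.000) / (8.1) = 0.256
  z = (-5 - (-3.4)·-0.741 - (-3.4)·0.256) / (9.8) = -0.678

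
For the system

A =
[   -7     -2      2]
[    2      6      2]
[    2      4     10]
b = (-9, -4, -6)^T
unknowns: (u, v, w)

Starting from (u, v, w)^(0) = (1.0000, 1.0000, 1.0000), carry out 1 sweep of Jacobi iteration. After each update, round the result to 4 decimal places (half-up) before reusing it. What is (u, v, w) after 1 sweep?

Iteration 1:
  u = (-9 - (-2)·1.0000 - (2)·1.0000) / (-7) = 1.2857
  v = (-4 - (2)·1.0000 - (2)·1.0000) / (6) = -1.3333
  w = (-6 - (2)·1.0000 - (4)·1.0000) / (10) = -1.2000

(1.2857, -1.3333, -1.2000)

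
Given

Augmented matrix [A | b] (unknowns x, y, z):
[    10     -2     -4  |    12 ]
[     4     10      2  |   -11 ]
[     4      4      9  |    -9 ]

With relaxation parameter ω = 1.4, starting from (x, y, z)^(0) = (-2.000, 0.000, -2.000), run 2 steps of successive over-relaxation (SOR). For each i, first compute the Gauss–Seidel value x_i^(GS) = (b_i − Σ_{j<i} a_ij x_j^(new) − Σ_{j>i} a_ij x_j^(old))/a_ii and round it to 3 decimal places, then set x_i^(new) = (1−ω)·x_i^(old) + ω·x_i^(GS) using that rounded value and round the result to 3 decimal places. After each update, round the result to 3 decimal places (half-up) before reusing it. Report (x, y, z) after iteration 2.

Iteration 1:
  x: GS value = (12 - (-2)·0.000 - (-4)·-2.000) / (10) = 0.400;  x ← (1−ω)·-2.000 + ω·0.400 = 1.360
  y: GS value = (-11 - (4)·1.360 - (2)·-2.000) / (10) = -1.244;  y ← (1−ω)·0.000 + ω·-1.244 = -1.742
  z: GS value = (-9 - (4)·1.360 - (4)·-1.742) / (9) = -0.830;  z ← (1−ω)·-2.000 + ω·-0.830 = -0.362
Iteration 2:
  x: GS value = (12 - (-2)·-1.742 - (-4)·-0.362) / (10) = 0.707;  x ← (1−ω)·1.360 + ω·0.707 = 0.446
  y: GS value = (-11 - (4)·0.446 - (2)·-0.362) / (10) = -1.206;  y ← (1−ω)·-1.742 + ω·-1.206 = -0.992
  z: GS value = (-9 - (4)·0.446 - (4)·-0.992) / (9) = -0.757;  z ← (1−ω)·-0.362 + ω·-0.757 = -0.915

(0.446, -0.992, -0.915)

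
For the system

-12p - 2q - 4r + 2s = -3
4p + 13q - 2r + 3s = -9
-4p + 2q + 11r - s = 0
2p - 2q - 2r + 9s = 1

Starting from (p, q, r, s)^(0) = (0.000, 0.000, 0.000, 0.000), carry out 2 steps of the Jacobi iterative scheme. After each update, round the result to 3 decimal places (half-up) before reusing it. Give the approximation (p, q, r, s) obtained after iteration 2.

(0.384, -0.795, 0.227, -0.098)

Iteration 1:
  p = (-3 - (-2)·0.000 - (-4)·0.000 - (2)·0.000) / (-12) = 0.250
  q = (-9 - (4)·0.000 - (-2)·0.000 - (3)·0.000) / (13) = -0.692
  r = (0 - (-4)·0.000 - (2)·0.000 - (-1)·0.000) / (11) = 0.000
  s = (1 - (2)·0.000 - (-2)·0.000 - (-2)·0.000) / (9) = 0.111
Iteration 2:
  p = (-3 - (-2)·-0.692 - (-4)·0.000 - (2)·0.111) / (-12) = 0.384
  q = (-9 - (4)·0.250 - (-2)·0.000 - (3)·0.111) / (13) = -0.795
  r = (0 - (-4)·0.250 - (2)·-0.692 - (-1)·0.111) / (11) = 0.227
  s = (1 - (2)·0.250 - (-2)·-0.692 - (-2)·0.000) / (9) = -0.098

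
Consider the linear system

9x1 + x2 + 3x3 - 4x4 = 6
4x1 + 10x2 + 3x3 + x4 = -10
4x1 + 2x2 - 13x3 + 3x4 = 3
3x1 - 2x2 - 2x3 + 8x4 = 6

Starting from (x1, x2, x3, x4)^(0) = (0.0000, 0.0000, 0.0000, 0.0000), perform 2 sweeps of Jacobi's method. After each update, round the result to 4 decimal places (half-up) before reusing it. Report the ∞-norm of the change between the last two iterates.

0.5577

Iteration 1:
  x1 = (6 - (1)·0.0000 - (3)·0.0000 - (-4)·0.0000) / (9) = 0.6667
  x2 = (-10 - (4)·0.0000 - (3)·0.0000 - (1)·0.0000) / (10) = -1.0000
  x3 = (3 - (4)·0.0000 - (2)·0.0000 - (3)·0.0000) / (-13) = -0.2308
  x4 = (6 - (3)·0.0000 - (-2)·0.0000 - (-2)·0.0000) / (8) = 0.7500
Iteration 2:
  x1 = (6 - (1)·-1.0000 - (3)·-0.2308 - (-4)·0.7500) / (9) = 1.1880
  x2 = (-10 - (4)·0.6667 - (3)·-0.2308 - (1)·0.7500) / (10) = -1.2724
  x3 = (3 - (4)·0.6667 - (2)·-1.0000 - (3)·0.7500) / (-13) = -0.0064
  x4 = (6 - (3)·0.6667 - (-2)·-1.0000 - (-2)·-0.2308) / (8) = 0.1923
Change: (0.5213, -0.2724, 0.2244, -0.5577) → max |·| = 0.5577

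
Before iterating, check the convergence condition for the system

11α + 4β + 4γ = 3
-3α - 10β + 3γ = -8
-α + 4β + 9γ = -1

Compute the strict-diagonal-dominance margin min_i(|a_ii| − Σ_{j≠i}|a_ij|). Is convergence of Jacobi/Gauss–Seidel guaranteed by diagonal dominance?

row 1: |11| − (4+4) = 3
row 2: |-10| − (3+3) = 4
row 3: |9| − (1+4) = 4
minimum over rows = 3 → strictly diagonally dominant (convergence guaranteed)

3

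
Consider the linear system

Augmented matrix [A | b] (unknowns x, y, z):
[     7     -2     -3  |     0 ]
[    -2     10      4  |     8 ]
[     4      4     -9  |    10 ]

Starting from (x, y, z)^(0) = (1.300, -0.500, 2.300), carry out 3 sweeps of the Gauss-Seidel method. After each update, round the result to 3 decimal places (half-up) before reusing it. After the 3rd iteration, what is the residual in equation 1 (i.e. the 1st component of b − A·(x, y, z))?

Iteration 1:
  x = (0 - (-2)·-0.500 - (-3)·2.300) / (7) = 0.843
  y = (8 - (-2)·0.843 - (4)·2.300) / (10) = 0.049
  z = (10 - (4)·0.843 - (4)·0.049) / (-9) = -0.715
Iteration 2:
  x = (0 - (-2)·0.049 - (-3)·-0.715) / (7) = -0.292
  y = (8 - (-2)·-0.292 - (4)·-0.715) / (10) = 1.028
  z = (10 - (4)·-0.292 - (4)·1.028) / (-9) = -0.784
Iteration 3:
  x = (0 - (-2)·1.028 - (-3)·-0.784) / (7) = -0.042
  y = (8 - (-2)·-0.042 - (4)·-0.784) / (10) = 1.105
  z = (10 - (4)·-0.042 - (4)·1.105) / (-9) = -0.639
Residual b − A·x = (0.587, -0.578, -0.003)

0.587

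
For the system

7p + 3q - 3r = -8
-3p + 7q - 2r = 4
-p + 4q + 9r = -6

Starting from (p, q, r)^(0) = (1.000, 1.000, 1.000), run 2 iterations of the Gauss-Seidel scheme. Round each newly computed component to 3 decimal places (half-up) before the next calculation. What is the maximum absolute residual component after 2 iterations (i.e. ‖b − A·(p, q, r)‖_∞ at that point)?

3.286

Iteration 1:
  p = (-8 - (3)·1.000 - (-3)·1.000) / (7) = -1.143
  q = (4 - (-3)·-1.143 - (-2)·1.000) / (7) = 0.367
  r = (-6 - (-1)·-1.143 - (4)·0.367) / (9) = -0.957
Iteration 2:
  p = (-8 - (3)·0.367 - (-3)·-0.957) / (7) = -1.710
  q = (4 - (-3)·-1.710 - (-2)·-0.957) / (7) = -0.435
  r = (-6 - (-1)·-1.710 - (4)·-0.435) / (9) = -0.663
Residual b − A·x = (3.286, 0.589, -0.003); ∞-norm = 3.286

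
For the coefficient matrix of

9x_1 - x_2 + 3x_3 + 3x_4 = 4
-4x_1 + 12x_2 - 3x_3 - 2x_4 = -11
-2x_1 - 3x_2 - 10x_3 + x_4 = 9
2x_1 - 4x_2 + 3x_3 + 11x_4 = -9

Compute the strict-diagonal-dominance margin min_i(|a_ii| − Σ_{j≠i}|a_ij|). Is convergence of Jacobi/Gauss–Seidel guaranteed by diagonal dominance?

row 1: |9| − (1+3+3) = 2
row 2: |12| − (4+3+2) = 3
row 3: |-10| − (2+3+1) = 4
row 4: |11| − (2+4+3) = 2
minimum over rows = 2 → strictly diagonally dominant (convergence guaranteed)

2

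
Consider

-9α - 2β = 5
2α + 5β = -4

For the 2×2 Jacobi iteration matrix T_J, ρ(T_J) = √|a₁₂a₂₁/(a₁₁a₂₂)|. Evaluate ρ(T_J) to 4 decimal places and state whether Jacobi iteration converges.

a₁₂a₂₁/(a₁₁a₂₂) = (-2)·(2) / ((-9)·(5)) = 0.088889
ρ = √|0.088889| = √0.088889 = 0.2981
ρ < 1, so Jacobi converges

0.2981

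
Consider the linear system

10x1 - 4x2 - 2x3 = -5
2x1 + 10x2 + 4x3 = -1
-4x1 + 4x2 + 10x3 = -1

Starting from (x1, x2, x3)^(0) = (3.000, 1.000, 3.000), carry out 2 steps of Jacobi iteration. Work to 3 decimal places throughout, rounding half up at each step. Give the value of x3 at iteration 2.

Iteration 1:
  x1 = (-5 - (-4)·1.000 - (-2)·3.000) / (10) = 0.500
  x2 = (-1 - (2)·3.000 - (4)·3.000) / (10) = -1.900
  x3 = (-1 - (-4)·3.000 - (4)·1.000) / (10) = 0.700
Iteration 2:
  x1 = (-5 - (-4)·-1.900 - (-2)·0.700) / (10) = -1.120
  x2 = (-1 - (2)·0.500 - (4)·0.700) / (10) = -0.480
  x3 = (-1 - (-4)·0.500 - (4)·-1.900) / (10) = 0.860

0.860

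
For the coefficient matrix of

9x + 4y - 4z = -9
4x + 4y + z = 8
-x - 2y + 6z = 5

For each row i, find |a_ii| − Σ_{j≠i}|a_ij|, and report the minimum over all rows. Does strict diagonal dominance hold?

-1

row 1: |9| − (4+4) = 1
row 2: |4| − (4+1) = -1
row 3: |6| − (1+2) = 3
minimum over rows = -1 → not strictly diagonally dominant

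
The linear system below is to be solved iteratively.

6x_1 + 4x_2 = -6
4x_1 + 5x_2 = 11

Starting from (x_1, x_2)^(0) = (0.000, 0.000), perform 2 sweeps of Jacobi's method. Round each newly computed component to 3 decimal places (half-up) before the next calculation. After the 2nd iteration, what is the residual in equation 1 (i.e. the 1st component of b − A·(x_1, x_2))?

-3.198

Iteration 1:
  x_1 = (-6 - (4)·0.000) / (6) = -1.000
  x_2 = (11 - (4)·0.000) / (5) = 2.200
Iteration 2:
  x_1 = (-6 - (4)·2.200) / (6) = -2.467
  x_2 = (11 - (4)·-1.000) / (5) = 3.000
Residual b − A·x = (-3.198, 5.868)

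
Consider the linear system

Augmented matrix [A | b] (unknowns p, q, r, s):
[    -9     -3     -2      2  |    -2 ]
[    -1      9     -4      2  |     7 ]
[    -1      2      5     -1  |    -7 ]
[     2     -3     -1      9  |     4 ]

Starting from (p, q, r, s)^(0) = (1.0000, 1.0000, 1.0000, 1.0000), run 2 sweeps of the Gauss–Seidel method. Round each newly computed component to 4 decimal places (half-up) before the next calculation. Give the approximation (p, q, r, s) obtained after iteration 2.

Iteration 1:
  p = (-2 - (-3)·1.0000 - (-2)·1.0000 - (2)·1.0000) / (-9) = -0.1111
  q = (7 - (-1)·-0.1111 - (-4)·1.0000 - (2)·1.0000) / (9) = 0.9877
  r = (-7 - (-1)·-0.1111 - (2)·0.9877 - (-1)·1.0000) / (5) = -1.6173
  s = (4 - (2)·-0.1111 - (-3)·0.9877 - (-1)·-1.6173) / (9) = 0.6187
Iteration 2:
  p = (-2 - (-3)·0.9877 - (-2)·-1.6173 - (2)·0.6187) / (-9) = 0.3899
  q = (7 - (-1)·0.3899 - (-4)·-1.6173 - (2)·0.6187) / (9) = -0.0352
  r = (-7 - (-1)·0.3899 - (2)·-0.0352 - (-1)·0.6187) / (5) = -1.1842
  s = (4 - (2)·0.3899 - (-3)·-0.0352 - (-1)·-1.1842) / (9) = 0.2145

(0.3899, -0.0352, -1.1842, 0.2145)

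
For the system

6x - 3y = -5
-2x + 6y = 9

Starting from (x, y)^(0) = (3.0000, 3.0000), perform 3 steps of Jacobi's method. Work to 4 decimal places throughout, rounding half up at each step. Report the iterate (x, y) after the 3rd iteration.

(0.0278, 1.6389)

Iteration 1:
  x = (-5 - (-3)·3.0000) / (6) = 0.6667
  y = (9 - (-2)·3.0000) / (6) = 2.5000
Iteration 2:
  x = (-5 - (-3)·2.5000) / (6) = 0.4167
  y = (9 - (-2)·0.6667) / (6) = 1.7222
Iteration 3:
  x = (-5 - (-3)·1.7222) / (6) = 0.0278
  y = (9 - (-2)·0.4167) / (6) = 1.6389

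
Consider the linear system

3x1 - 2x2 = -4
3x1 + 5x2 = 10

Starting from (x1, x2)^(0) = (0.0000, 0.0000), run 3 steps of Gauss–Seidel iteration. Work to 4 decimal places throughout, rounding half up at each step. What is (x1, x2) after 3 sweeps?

(-0.2133, 2.1280)

Iteration 1:
  x1 = (-4 - (-2)·0.0000) / (3) = -1.3333
  x2 = (10 - (3)·-1.3333) / (5) = 2.8000
Iteration 2:
  x1 = (-4 - (-2)·2.8000) / (3) = 0.5333
  x2 = (10 - (3)·0.5333) / (5) = 1.6800
Iteration 3:
  x1 = (-4 - (-2)·1.6800) / (3) = -0.2133
  x2 = (10 - (3)·-0.2133) / (5) = 2.1280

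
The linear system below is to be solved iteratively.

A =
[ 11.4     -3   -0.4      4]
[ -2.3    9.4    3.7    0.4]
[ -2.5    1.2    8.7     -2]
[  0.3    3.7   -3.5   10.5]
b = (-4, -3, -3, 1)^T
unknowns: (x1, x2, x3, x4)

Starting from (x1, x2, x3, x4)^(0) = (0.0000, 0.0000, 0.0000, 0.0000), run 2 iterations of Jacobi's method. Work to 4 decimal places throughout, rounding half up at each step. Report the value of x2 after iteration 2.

Iteration 1:
  x1 = (-4 - (-3)·0.0000 - (-0.4)·0.0000 - (4)·0.0000) / (11.4) = -0.3509
  x2 = (-3 - (-2.3)·0.0000 - (3.7)·0.0000 - (0.4)·0.0000) / (9.4) = -0.3191
  x3 = (-3 - (-2.5)·0.0000 - (1.2)·0.0000 - (-2)·0.0000) / (8.7) = -0.3448
  x4 = (1 - (0.3)·0.0000 - (3.7)·0.0000 - (-3.5)·0.0000) / (10.5) = 0.0952
Iteration 2:
  x1 = (-4 - (-3)·-0.3191 - (-0.4)·-0.3448 - (4)·0.0952) / (11.4) = -0.4804
  x2 = (-3 - (-2.3)·-0.3509 - (3.7)·-0.3448 - (0.4)·0.0952) / (9.4) = -0.2733
  x3 = (-3 - (-2.5)·-0.3509 - (1.2)·-0.3191 - (-2)·0.0952) / (8.7) = -0.3798
  x4 = (1 - (0.3)·-0.3509 - (3.7)·-0.3191 - (-3.5)·-0.3448) / (10.5) = 0.1028

-0.2733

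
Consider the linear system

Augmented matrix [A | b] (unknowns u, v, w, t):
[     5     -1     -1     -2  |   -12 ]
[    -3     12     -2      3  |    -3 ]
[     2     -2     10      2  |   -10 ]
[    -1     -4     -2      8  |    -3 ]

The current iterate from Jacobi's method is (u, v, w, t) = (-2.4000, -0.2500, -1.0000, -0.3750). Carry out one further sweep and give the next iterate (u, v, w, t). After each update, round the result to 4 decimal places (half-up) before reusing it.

(-2.8000, -0.9229, -0.4950, -1.0500)

One sweep:
  u = (-12 - (-1)·-0.2500 - (-1)·-1.0000 - (-2)·-0.3750) / (5) = -2.8000
  v = (-3 - (-3)·-2.4000 - (-2)·-1.0000 - (3)·-0.3750) / (12) = -0.9229
  w = (-10 - (2)·-2.4000 - (-2)·-0.2500 - (2)·-0.3750) / (10) = -0.4950
  t = (-3 - (-1)·-2.4000 - (-4)·-0.2500 - (-2)·-1.0000) / (8) = -1.0500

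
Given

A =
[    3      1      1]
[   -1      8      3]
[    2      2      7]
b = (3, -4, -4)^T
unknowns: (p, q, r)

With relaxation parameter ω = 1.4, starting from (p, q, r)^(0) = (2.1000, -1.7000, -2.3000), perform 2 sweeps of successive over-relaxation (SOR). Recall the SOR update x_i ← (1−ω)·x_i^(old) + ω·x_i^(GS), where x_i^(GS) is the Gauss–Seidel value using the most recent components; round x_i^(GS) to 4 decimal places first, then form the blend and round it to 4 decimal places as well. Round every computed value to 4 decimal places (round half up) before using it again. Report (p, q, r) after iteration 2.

(0.3749, -0.4942, -0.1541)

Iteration 1:
  p: GS value = (3 - (1)·-1.7000 - (1)·-2.3000) / (3) = 2.3333;  p ← (1−ω)·2.1000 + ω·2.3333 = 2.4266
  q: GS value = (-4 - (-1)·2.4266 - (3)·-2.3000) / (8) = 0.6658;  q ← (1−ω)·-1.7000 + ω·0.6658 = 1.6121
  r: GS value = (-4 - (2)·2.4266 - (2)·1.6121) / (7) = -1.7253;  r ← (1−ω)·-2.3000 + ω·-1.7253 = -1.4954
Iteration 2:
  p: GS value = (3 - (1)·1.6121 - (1)·-1.4954) / (3) = 0.9611;  p ← (1−ω)·2.4266 + ω·0.9611 = 0.3749
  q: GS value = (-4 - (-1)·0.3749 - (3)·-1.4954) / (8) = 0.1076;  q ← (1−ω)·1.6121 + ω·0.1076 = -0.4942
  r: GS value = (-4 - (2)·0.3749 - (2)·-0.4942) / (7) = -0.5373;  r ← (1−ω)·-1.4954 + ω·-0.5373 = -0.1541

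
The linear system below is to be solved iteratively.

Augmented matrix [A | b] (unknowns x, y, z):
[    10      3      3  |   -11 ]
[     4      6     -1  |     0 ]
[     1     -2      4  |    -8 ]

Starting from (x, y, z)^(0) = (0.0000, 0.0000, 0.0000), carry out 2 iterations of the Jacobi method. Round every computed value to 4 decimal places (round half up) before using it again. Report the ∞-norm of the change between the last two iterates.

Iteration 1:
  x = (-11 - (3)·0.0000 - (3)·0.0000) / (10) = -1.1000
  y = (0 - (4)·0.0000 - (-1)·0.0000) / (6) = 0.0000
  z = (-8 - (1)·0.0000 - (-2)·0.0000) / (4) = -2.0000
Iteration 2:
  x = (-11 - (3)·0.0000 - (3)·-2.0000) / (10) = -0.5000
  y = (0 - (4)·-1.1000 - (-1)·-2.0000) / (6) = 0.4000
  z = (-8 - (1)·-1.1000 - (-2)·0.0000) / (4) = -1.7250
Change: (0.6000, 0.4000, 0.2750) → max |·| = 0.6000

0.6000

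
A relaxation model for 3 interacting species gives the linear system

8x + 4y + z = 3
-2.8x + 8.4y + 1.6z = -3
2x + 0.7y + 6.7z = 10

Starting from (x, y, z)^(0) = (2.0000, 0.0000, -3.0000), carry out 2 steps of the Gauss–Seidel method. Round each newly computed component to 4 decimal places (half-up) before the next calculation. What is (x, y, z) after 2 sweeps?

Iteration 1:
  x = (3 - (4)·0.0000 - (1)·-3.0000) / (8) = 0.7500
  y = (-3 - (-2.8)·0.7500 - (1.6)·-3.0000) / (8.4) = 0.4643
  z = (10 - (2)·0.7500 - (0.7)·0.4643) / (6.7) = 1.2201
Iteration 2:
  x = (3 - (4)·0.4643 - (1)·1.2201) / (8) = -0.0097
  y = (-3 - (-2.8)·-0.0097 - (1.6)·1.2201) / (8.4) = -0.5928
  z = (10 - (2)·-0.0097 - (0.7)·-0.5928) / (6.7) = 1.5574

(-0.0097, -0.5928, 1.5574)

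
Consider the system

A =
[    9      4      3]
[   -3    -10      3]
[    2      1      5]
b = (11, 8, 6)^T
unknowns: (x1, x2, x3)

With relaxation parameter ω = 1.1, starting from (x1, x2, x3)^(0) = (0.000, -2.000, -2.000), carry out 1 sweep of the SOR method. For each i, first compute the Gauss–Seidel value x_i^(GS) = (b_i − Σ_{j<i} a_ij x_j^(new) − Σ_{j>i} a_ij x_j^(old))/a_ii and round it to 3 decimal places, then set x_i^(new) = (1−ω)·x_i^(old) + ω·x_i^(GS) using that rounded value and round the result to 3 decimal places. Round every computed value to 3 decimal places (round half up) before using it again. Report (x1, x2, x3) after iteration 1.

(3.056, -2.349, 0.692)

Iteration 1:
  x1: GS value = (11 - (4)·-2.000 - (3)·-2.000) / (9) = 2.778;  x1 ← (1−ω)·0.000 + ω·2.778 = 3.056
  x2: GS value = (8 - (-3)·3.056 - (3)·-2.000) / (-10) = -2.317;  x2 ← (1−ω)·-2.000 + ω·-2.317 = -2.349
  x3: GS value = (6 - (2)·3.056 - (1)·-2.349) / (5) = 0.447;  x3 ← (1−ω)·-2.000 + ω·0.447 = 0.692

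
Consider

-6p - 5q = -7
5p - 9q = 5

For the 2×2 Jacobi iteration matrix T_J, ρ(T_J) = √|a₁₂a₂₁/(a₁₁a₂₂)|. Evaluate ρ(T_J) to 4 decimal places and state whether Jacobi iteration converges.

a₁₂a₂₁/(a₁₁a₂₂) = (-5)·(5) / ((-6)·(-9)) = -0.462963
ρ = √|-0.462963| = √0.462963 = 0.6804
ρ < 1, so Jacobi converges

0.6804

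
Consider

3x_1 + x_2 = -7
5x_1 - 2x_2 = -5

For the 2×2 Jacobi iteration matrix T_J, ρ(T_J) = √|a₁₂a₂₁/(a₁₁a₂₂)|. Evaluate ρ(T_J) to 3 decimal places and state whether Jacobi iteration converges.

0.913

a₁₂a₂₁/(a₁₁a₂₂) = (1)·(5) / ((3)·(-2)) = -0.833333
ρ = √|-0.833333| = √0.833333 = 0.913
ρ < 1, so Jacobi converges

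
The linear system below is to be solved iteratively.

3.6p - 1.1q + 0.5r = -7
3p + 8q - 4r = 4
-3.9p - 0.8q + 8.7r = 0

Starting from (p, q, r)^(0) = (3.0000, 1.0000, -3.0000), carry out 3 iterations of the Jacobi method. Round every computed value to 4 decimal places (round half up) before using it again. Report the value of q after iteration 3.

1.1758

Iteration 1:
  p = (-7 - (-1.1)·1.0000 - (0.5)·-3.0000) / (3.6) = -1.2222
  q = (4 - (3)·3.0000 - (-4)·-3.0000) / (8) = -2.1250
  r = (0 - (-3.9)·3.0000 - (-0.8)·1.0000) / (8.7) = 1.4368
Iteration 2:
  p = (-7 - (-1.1)·-2.1250 - (0.5)·1.4368) / (3.6) = -2.7933
  q = (4 - (3)·-1.2222 - (-4)·1.4368) / (8) = 1.6767
  r = (0 - (-3.9)·-1.2222 - (-0.8)·-2.1250) / (8.7) = -0.7433
Iteration 3:
  p = (-7 - (-1.1)·1.6767 - (0.5)·-0.7433) / (3.6) = -1.3289
  q = (4 - (3)·-2.7933 - (-4)·-0.7433) / (8) = 1.1758
  r = (0 - (-3.9)·-2.7933 - (-0.8)·1.6767) / (8.7) = -1.0980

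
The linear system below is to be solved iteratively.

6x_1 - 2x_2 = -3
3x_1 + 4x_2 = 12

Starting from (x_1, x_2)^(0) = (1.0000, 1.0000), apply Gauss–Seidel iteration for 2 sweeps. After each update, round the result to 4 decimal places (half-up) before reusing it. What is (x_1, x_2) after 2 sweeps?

(0.5417, 2.5937)

Iteration 1:
  x_1 = (-3 - (-2)·1.0000) / (6) = -0.1667
  x_2 = (12 - (3)·-0.1667) / (4) = 3.1250
Iteration 2:
  x_1 = (-3 - (-2)·3.1250) / (6) = 0.5417
  x_2 = (12 - (3)·0.5417) / (4) = 2.5937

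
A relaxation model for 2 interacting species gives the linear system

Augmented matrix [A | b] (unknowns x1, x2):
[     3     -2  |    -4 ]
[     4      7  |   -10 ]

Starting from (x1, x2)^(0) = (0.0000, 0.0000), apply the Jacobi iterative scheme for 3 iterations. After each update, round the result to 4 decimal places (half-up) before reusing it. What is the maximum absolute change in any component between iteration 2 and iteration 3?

0.5442

Iteration 1:
  x1 = (-4 - (-2)·0.0000) / (3) = -1.3333
  x2 = (-10 - (4)·0.0000) / (7) = -1.4286
Iteration 2:
  x1 = (-4 - (-2)·-1.4286) / (3) = -2.2857
  x2 = (-10 - (4)·-1.3333) / (7) = -0.6667
Iteration 3:
  x1 = (-4 - (-2)·-0.6667) / (3) = -1.7778
  x2 = (-10 - (4)·-2.2857) / (7) = -0.1225
Change: (0.5079, 0.5442) → max |·| = 0.5442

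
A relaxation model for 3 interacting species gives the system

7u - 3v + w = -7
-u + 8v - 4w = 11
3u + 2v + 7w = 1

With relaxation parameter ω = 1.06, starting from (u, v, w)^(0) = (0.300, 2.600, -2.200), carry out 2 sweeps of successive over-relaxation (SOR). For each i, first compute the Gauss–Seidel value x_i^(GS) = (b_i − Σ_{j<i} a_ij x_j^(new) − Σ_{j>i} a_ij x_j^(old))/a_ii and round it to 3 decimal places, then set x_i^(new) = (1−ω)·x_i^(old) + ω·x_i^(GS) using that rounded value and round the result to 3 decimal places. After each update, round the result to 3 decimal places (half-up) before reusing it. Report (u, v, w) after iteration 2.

(-1.002, 1.327, 0.203)

Iteration 1:
  u: GS value = (-7 - (-3)·2.600 - (1)·-2.200) / (7) = 0.429;  u ← (1−ω)·0.300 + ω·0.429 = 0.437
  v: GS value = (11 - (-1)·0.437 - (-4)·-2.200) / (8) = 0.330;  v ← (1−ω)·2.600 + ω·0.330 = 0.194
  w: GS value = (1 - (3)·0.437 - (2)·0.194) / (7) = -0.100;  w ← (1−ω)·-2.200 + ω·-0.100 = 0.026
Iteration 2:
  u: GS value = (-7 - (-3)·0.194 - (1)·0.026) / (7) = -0.921;  u ← (1−ω)·0.437 + ω·-0.921 = -1.002
  v: GS value = (11 - (-1)·-1.002 - (-4)·0.026) / (8) = 1.263;  v ← (1−ω)·0.194 + ω·1.263 = 1.327
  w: GS value = (1 - (3)·-1.002 - (2)·1.327) / (7) = 0.193;  w ← (1−ω)·0.026 + ω·0.193 = 0.203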